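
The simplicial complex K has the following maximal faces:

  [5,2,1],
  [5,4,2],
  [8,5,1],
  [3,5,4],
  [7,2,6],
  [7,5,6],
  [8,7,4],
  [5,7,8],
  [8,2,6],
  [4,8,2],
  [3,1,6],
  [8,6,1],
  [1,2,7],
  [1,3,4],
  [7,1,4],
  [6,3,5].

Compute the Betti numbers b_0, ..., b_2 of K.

b_0 = 1, b_1 = 2, b_2 = 1.

Take the total order 1 < 2 < 3 < 4 < 5 < 6 < 7 < 8 on the vertex set. Then K (dimension 2) consists of the simplices:

  0-simplices (8): [1], [2], [3], [4], [5], [6], [7], [8]
  1-simplices (24): (24 of them)
  2-simplices (16): [1,2,5], [1,2,7], [1,3,4], [1,3,6], [1,4,7], [1,5,8], [1,6,8], [2,4,5], [2,4,8], [2,6,7], [2,6,8], [3,4,5], [3,5,6], [4,7,8], [5,6,7], [5,7,8]

Hence C_0 ≅ Z^8, C_1 ≅ Z^24, C_2 ≅ Z^16.

The boundary map ∂_1: C_1 → C_0 sends each edge [p,q] (with p < q) to q − p. For instance
  ∂[2,6] = [6] − [2].
The 8×24 boundary matrix has rank 7 and Smith normal form diag(1,1,1,1,1,1,1).

Boundary ∂_2: C_2 → C_1 maps a triangle to the signed sum of its edges. For instance
  ∂[2,4,8] = [4,8] − [2,8] + [2,4],
  ∂[1,2,5] = [2,5] − [1,5] + [1,2].
This gives a 24×16 integer matrix of rank 15; reducing to Smith normal form yields diagonal entries (1,1,1,1,1,1,1,1,1,1,1,1,1,1,1).

From H_k ≅ ker(∂_k) / im(∂_{k+1}) we obtain:

  H_0: rank C_0 − rank ∂_1 = 8 − 7 = 1, and the invariant factors of ∂_1 are all 1, so H_0 ≅ Z.
  H_1: rank ker ∂_1 − rank ∂_2 = (24 − 7) − 15 = 2, and the invariant factors of ∂_2 are all 1, so H_1 ≅ Z^2.
  H_2: rank ker ∂_2 − rank ∂_3 = (16 − 15) − 0 = 1, and there is no ∂_3, so H_2 ≅ Z.

(K is a triangulation of the torus T^2.)

Hence the Betti numbers are b_0 = 1, b_1 = 2, b_2 = 1.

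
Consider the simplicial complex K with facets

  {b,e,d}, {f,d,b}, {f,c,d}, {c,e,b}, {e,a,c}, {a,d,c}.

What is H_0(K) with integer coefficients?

Take the total order a < b < c < d < e < f on the vertex set. Then K (dimension 2) consists of the simplices:

  0-simplices (6): a, b, c, d, e, f
  1-simplices (12): ac, ad, ae, bc, bd, be, bf, cd, ce, cf, de, df
  2-simplices (6): acd, ace, bce, bde, bdf, cdf

giving chain groups C_0 ≅ Z^6, C_1 ≅ Z^12, C_2 ≅ Z^6.

∂_1: C_1 → C_0 maps an edge to its endpoints' difference, ∂[p,q] = q − p. For instance
  ∂df = f − d.
As a 6×12 matrix over Z this has rank 5, with invariant factors (1,1,1,1,1).

Boundary ∂_2: C_2 → C_1 acts by ∂[p,q,r] = [q,r] − [p,r] + [p,q]. For instance
  ∂bdf = df − bf + bd,
  ∂cdf = df − cf + cd.
The resulting 12×6 matrix has rank 6, and its Smith normal form has invariant factors (1,1,1,1,1,1).

Now H_k = ker ∂_k / im ∂_{k+1}, so:

  H_0: rank C_0 − rank ∂_1 = 6 − 5 = 1, and the invariant factors of ∂_1 are all 1, so H_0 = Z.

(K is a triangulation of the cylinder S^1 x I.)

H_0 ≅ Z.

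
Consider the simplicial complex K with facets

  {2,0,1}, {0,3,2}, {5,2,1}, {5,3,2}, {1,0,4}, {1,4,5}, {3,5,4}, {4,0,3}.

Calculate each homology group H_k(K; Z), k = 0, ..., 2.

K has 6 vertices, 12 edges, 8 triangles.
rank ∂_0 = 0, rank ∂_1 = 5 ⇒ b_0 = 6 − 0 − 5 = 1; all invariant factors of ∂_1 are 1 so no torsion. So H_0 ≅ Z.
rank ∂_1 = 5, rank ∂_2 = 7 ⇒ b_1 = 12 − 5 − 7 = 0; all invariant factors of ∂_2 are 1 so no torsion. So H_1 ≅ 0.
rank ∂_2 = 7, rank ∂_3 = 0 ⇒ b_2 = 8 − 7 − 0 = 1. So H_2 ≅ Z.

H_0 = Z,  H_1 = 0,  H_2 = Z.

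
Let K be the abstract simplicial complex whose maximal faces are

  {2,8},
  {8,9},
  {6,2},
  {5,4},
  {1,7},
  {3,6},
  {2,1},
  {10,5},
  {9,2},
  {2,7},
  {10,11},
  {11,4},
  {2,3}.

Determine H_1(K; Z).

Fix the vertex order 1 < 2 < 3 < 4 < 5 < 6 < 7 < 8 < 9 < 10 < 11 and write every simplex with vertices in increasing order. Then dim K = 1 and the simplices of K are:

  0-simplices (11): [1], [2], [3], [4], [5], [6], [7], [8], [9], [10], [11]
  1-simplices (13): [1,2], [1,7], [2,3], [2,6], [2,7], [2,8], [2,9], [3,6], [4,5], [4,11], [5,10], [8,9], [10,11]

giving chain groups C_0 ≅ Z^11, C_1 ≅ Z^13.

∂_1: C_1 → C_0 is given by ∂[p,q] = [q] − [p].
This gives a 11×13 integer matrix of rank 9; reducing to Smith normal form yields diagonal entries (1,1,1,1,1,1,1,1,1).

From H_k ≅ ker(∂_k) / im(∂_{k+1}) we obtain:

  H_1: rank ker ∂_1 − rank ∂_2 = (13 − 9) − 0 = 4, and there is no ∂_2, so H_1 ≅ Z^4.

H_1 ≅ Z^4.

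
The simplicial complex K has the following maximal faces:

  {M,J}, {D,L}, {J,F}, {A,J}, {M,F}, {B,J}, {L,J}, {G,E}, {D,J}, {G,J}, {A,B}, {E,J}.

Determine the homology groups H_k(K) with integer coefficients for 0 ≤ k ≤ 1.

H_0 ≅ Z,  H_1 ≅ Z^4.

Fix the vertex order A < B < D < E < F < G < J < L < M and write every simplex with vertices in increasing order. Then dim K = 1 and the simplices of K are:

  0-simplices (9): A, B, D, E, F, G, J, L, M
  1-simplices (12): AB, AJ, BJ, DJ, DL, EG, EJ, FJ, FM, GJ, JL, JM

so the chain groups are C_0 ≅ Z^9, C_1 ≅ Z^12.

The boundary map ∂_1: C_1 → C_0 maps an edge to its endpoints' difference, ∂[p,q] = q − p.
As a 9×12 matrix over Z this has rank 8, with invariant factors (1,1,1,1,1,1,1,1).

From H_k ≅ ker(∂_k) / im(∂_{k+1}) we obtain:

  H_0: rank C_0 − rank ∂_1 = 9 − 8 = 1, and the invariant factors of ∂_1 are all 1, so H_0 ≅ Z.
  H_1: rank ker ∂_1 − rank ∂_2 = (12 − 8) − 0 = 4, and there is no ∂_2, so H_1 ≅ Z^4.

(K is a triangulation of a wedge of 4 circles.)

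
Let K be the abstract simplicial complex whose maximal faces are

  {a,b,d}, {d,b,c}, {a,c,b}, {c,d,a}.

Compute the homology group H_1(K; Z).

We work with the vertex ordering a < b < c < d. The simplices of K, each written with vertices in increasing order, are:

  0-simplices (4): a, b, c, d
  1-simplices (6): ab, ac, ad, bc, bd, cd
  2-simplices (4): abc, abd, acd, bcd

so the chain groups are C_0 ≅ Z^4, C_1 ≅ Z^6, C_2 ≅ Z^4.

Boundary ∂_1: C_1 → C_0 sends each edge [p,q] (with p < q) to q − p. For instance
  ∂bd = d − b.
As a 4×6 matrix over Z this has rank 3, with invariant factors (1,1,1).

∂_2: C_2 → C_1 maps a triangle to the signed sum of its edges. For instance
  ∂bcd = cd − bd + bc,
  ∂abc = bc − ac + ab.
The 6×4 boundary matrix has rank 3 and Smith normal form diag(1,1,1).

From H_k ≅ ker(∂_k) / im(∂_{k+1}) we obtain:

  H_1: rank ker ∂_1 − rank ∂_2 = (6 − 3) − 3 = 0, and the invariant factors of ∂_2 are all 1, so H_1 = 0.

H_1 ≅ 0.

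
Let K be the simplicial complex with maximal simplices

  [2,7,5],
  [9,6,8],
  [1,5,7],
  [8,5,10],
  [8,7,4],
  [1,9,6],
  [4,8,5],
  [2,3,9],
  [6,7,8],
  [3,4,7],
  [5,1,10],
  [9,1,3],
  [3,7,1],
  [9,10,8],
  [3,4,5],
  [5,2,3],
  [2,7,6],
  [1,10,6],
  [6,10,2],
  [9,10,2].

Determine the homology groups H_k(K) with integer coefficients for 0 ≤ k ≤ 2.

Fix the vertex order 1 < 2 < 3 < 4 < 5 < 6 < 7 < 8 < 9 < 10 and write every simplex with vertices in increasing order. Then dim K = 2 and the simplices of K are:

  0-simplices (10): [1], [2], [3], [4], [5], [6], [7], [8], [9], [10]
  1-simplices (30): (30 of them)
  2-simplices (20): (20 of them)

giving chain groups C_0 ≅ Z^10, C_1 ≅ Z^30, C_2 ≅ Z^20.

Boundary ∂_1: C_1 → C_0 maps an edge to its endpoints' difference, ∂[p,q] = q − p.
The 10×30 boundary matrix has rank 9 and Smith normal form diag(1,1,1,1,1,1,1,1,1).

The boundary map ∂_2: C_2 → C_1 maps a triangle to the signed sum of its edges. For instance
  ∂[2,6,10] = [6,10] − [2,10] + [2,6],
  ∂[5,8,10] = [8,10] − [5,10] + [5,8].
This gives a 30×20 integer matrix of rank 20; reducing to Smith normal form yields diagonal entries (1,1,1,1,1,1,1,1,1,1,1,1,1,1,1,1,1,1,1,2).

Computing H_k = (kernel of ∂_k) / (image of ∂_{k+1}):

  H_0: rank C_0 − rank ∂_1 = 10 − 9 = 1, and the invariant factors of ∂_1 are all 1, so H_0 ≅ Z.
  H_1: rank ker ∂_1 − rank ∂_2 = (30 − 9) − 20 = 1, and ∂_2 has invariant factor 2 > 1, so H_1 ≅ Z ⊕ Z/2.
  H_2: rank ker ∂_2 − rank ∂_3 = (20 − 20) − 0 = 0, and there is no ∂_3, so H_2 ≅ 0.

(K is a triangulation of the Klein bottle.)

H_0 = Z,  H_1 = Z ⊕ Z/2,  H_2 = 0.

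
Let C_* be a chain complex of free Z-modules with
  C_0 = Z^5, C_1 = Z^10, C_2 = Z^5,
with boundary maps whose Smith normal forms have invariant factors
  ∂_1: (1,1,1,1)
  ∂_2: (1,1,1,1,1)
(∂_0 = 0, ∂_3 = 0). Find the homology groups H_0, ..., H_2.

H_0 ≅ Z,  H_1 ≅ Z,  H_2 = 0.

H_0: b_0 = 5 − 0 − 4 = 1; torsion from ∂_1 factors > 1: none. So H_0 ≅ Z.
H_1: b_1 = 10 − 4 − 5 = 1; torsion from ∂_2 factors > 1: none. So H_1 ≅ Z.
H_2: b_2 = 5 − 5 − 0 = 0; torsion from ∂_3 factors > 1: none. So H_2 ≅ 0.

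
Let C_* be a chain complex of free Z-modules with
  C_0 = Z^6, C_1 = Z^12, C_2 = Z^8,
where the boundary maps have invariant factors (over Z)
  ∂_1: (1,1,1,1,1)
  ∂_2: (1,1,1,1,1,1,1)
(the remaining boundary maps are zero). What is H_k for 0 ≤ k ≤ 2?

H_0 ≅ Z,  H_1 = 0,  H_2 ≅ Z.

H_0: b_0 = 6 − 0 − 5 = 1; torsion from ∂_1 factors > 1: none. So H_0 ≅ Z.
H_1: b_1 = 12 − 5 − 7 = 0; torsion from ∂_2 factors > 1: none. So H_1 ≅ 0.
H_2: b_2 = 8 − 7 − 0 = 1; torsion from ∂_3 factors > 1: none. So H_2 ≅ Z.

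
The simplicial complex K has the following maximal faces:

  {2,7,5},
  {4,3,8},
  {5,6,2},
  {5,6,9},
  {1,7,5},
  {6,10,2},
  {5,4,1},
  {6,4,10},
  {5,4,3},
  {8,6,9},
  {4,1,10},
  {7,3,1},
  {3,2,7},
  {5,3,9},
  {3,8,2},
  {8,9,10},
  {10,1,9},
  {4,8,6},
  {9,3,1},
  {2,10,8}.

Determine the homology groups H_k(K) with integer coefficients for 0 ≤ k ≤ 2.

Order the vertices as 1 < 2 < 3 < 4 < 5 < 6 < 7 < 8 < 9 < 10. Listing each simplex with vertices in this order, K has dimension 2 with simplices:

  0-simplices (10): [1], [2], [3], [4], [5], [6], [7], [8], [9], [10]
  1-simplices (30): (30 of them)
  2-simplices (20): (20 of them)

Hence C_0 ≅ Z^10, C_1 ≅ Z^30, C_2 ≅ Z^20.

Boundary ∂_1: C_1 → C_0 sends each edge [p,q] (with p < q) to q − p.
As a 10×30 matrix over Z this has rank 9, with invariant factors (1,1,1,1,1,1,1,1,1).

∂_2: C_2 → C_1 maps a triangle to the signed sum of its edges. For instance
  ∂[1,3,7] = [3,7] − [1,7] + [1,3],
  ∂[2,3,7] = [3,7] − [2,7] + [2,3].
As a 30×20 matrix over Z this has rank 20, with invariant factors (1,1,1,1,1,1,1,1,1,1,1,1,1,1,1,1,1,1,1,2).

Now H_k = ker ∂_k / im ∂_{k+1}, so:

  H_0: rank C_0 − rank ∂_1 = 10 − 9 = 1, and the invariant factors of ∂_1 are all 1, so H_0 = Z.
  H_1: rank ker ∂_1 − rank ∂_2 = (30 − 9) − 20 = 1, and ∂_2 has invariant factor 2 > 1, so H_1 = Z ⊕ Z/2.
  H_2: rank ker ∂_2 − rank ∂_3 = (20 − 20) − 0 = 0, and there is no ∂_3, so H_2 = 0.

H_0 = Z,  H_1 = Z ⊕ Z/2,  H_2 = 0.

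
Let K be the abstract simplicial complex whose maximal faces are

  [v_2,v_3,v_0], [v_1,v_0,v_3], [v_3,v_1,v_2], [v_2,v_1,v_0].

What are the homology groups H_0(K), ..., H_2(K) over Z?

Fix the vertex order v_0 < v_1 < v_2 < v_3 and write every simplex with vertices in increasing order. Then dim K = 2 and the simplices of K are:

  0-simplices (4): [v_0], [v_1], [v_2], [v_3]
  1-simplices (6): [v_0,v_1], [v_0,v_2], [v_0,v_3], [v_1,v_2], [v_1,v_3], [v_2,v_3]
  2-simplices (4): [v_0,v_1,v_2], [v_0,v_1,v_3], [v_0,v_2,v_3], [v_1,v_2,v_3]

giving chain groups C_0 ≅ Z^4, C_1 ≅ Z^6, C_2 ≅ Z^4.

∂_1: C_1 → C_0 is given by ∂[p,q] = [q] − [p]. For instance
  ∂[v_2,v_3] = [v_3] − [v_2].
As a 4×6 matrix over Z this has rank 3, with invariant factors (1,1,1).

∂_2: C_2 → C_1 sends each 2-simplex [p,q,r] to [q,r] − [p,r] + [p,q]. For instance
  ∂[v_1,v_2,v_3] = [v_2,v_3] − [v_1,v_3] + [v_1,v_2],
  ∂[v_0,v_2,v_3] = [v_2,v_3] − [v_0,v_3] + [v_0,v_2].
The 6×4 boundary matrix has rank 3 and Smith normal form diag(1,1,1).

Computing H_k = (kernel of ∂_k) / (image of ∂_{k+1}):

  H_0: rank C_0 − rank ∂_1 = 4 − 3 = 1, and the invariant factors of ∂_1 are all 1, so H_0 ≅ Z.
  H_1: rank ker ∂_1 − rank ∂_2 = (6 − 3) − 3 = 0, and the invariant factors of ∂_2 are all 1, so H_1 ≅ 0.
  H_2: rank ker ∂_2 − rank ∂_3 = (4 − 3) − 0 = 1, and there is no ∂_3, so H_2 ≅ Z.

As a check, the Euler characteristic is 4 − 6 + 4 = 2, which agrees with 1 − 0 + 1 = 2.

H_0 = Z,  H_1 = 0,  H_2 = Z.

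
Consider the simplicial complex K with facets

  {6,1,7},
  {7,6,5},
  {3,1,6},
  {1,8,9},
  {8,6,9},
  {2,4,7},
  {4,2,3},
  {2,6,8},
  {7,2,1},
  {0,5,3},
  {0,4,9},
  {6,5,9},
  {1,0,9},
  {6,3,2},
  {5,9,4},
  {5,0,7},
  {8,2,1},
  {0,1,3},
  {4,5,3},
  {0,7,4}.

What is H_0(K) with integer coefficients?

We work with the vertex ordering 0 < 1 < 2 < 3 < 4 < 5 < 6 < 7 < 8 < 9. The simplices of K, each written with vertices in increasing order, are:

  0-simplices (10): [0], [1], [2], [3], [4], [5], [6], [7], [8], [9]
  1-simplices (30): (30 of them)
  2-simplices (20): (20 of them)

giving chain groups C_0 ≅ Z^10, C_1 ≅ Z^30, C_2 ≅ Z^20.

∂_1: C_1 → C_0 sends each edge [p,q] (with p < q) to q − p. For instance
  ∂[6,9] = [9] − [6].
The 10×30 boundary matrix has rank 9 and Smith normal form diag(1,1,1,1,1,1,1,1,1).

The boundary map ∂_2: C_2 → C_1 maps a triangle to the signed sum of its edges. For instance
  ∂[0,3,5] = [3,5] − [0,5] + [0,3],
  ∂[2,3,6] = [3,6] − [2,6] + [2,3].
As a 30×20 matrix over Z this has rank 20, with invariant factors (1,1,1,1,1,1,1,1,1,1,1,1,1,1,1,1,1,1,1,2).

Now H_k = ker ∂_k / im ∂_{k+1}, so:

  H_0: rank C_0 − rank ∂_1 = 10 − 9 = 1, and the invariant factors of ∂_1 are all 1, so H_0 = Z.

(K is a triangulation of the Klein bottle.)

H_0 = Z.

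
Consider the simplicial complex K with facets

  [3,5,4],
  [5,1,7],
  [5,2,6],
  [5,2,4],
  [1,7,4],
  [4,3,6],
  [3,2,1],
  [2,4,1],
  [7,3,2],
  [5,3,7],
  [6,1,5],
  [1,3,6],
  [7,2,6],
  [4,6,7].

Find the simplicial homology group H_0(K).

We work with the vertex ordering 1 < 2 < 3 < 4 < 5 < 6 < 7. The simplices of K, each written with vertices in increasing order, are:

  0-simplices (7): [1], [2], [3], [4], [5], [6], [7]
  1-simplices (21): [1,2], [1,3], [1,4], [1,5], [1,6], [1,7], [2,3], [2,4], [2,5], [2,6], [2,7], [3,4], [3,5], [3,6], [3,7], [4,5], [4,6], [4,7], [5,6], [5,7], [6,7]
  2-simplices (14): [1,2,3], [1,2,4], [1,3,6], [1,4,7], [1,5,6], [1,5,7], [2,3,7], [2,4,5], [2,5,6], [2,6,7], [3,4,5], [3,4,6], [3,5,7], [4,6,7]

so the chain groups are C_0 ≅ Z^7, C_1 ≅ Z^21, C_2 ≅ Z^14.

Boundary ∂_1: C_1 → C_0 sends each edge [p,q] (with p < q) to q − p. For instance
  ∂[4,5] = [5] − [4].
The 7×21 boundary matrix has rank 6 and Smith normal form diag(1,1,1,1,1,1).

∂_2: C_2 → C_1 acts by ∂[p,q,r] = [q,r] − [p,r] + [p,q]. For instance
  ∂[1,3,6] = [3,6] − [1,6] + [1,3],
  ∂[2,3,7] = [3,7] − [2,7] + [2,3].
This gives a 21×14 integer matrix of rank 13; reducing to Smith normal form yields diagonal entries (1,1,1,1,1,1,1,1,1,1,1,1,1).

From H_k ≅ ker(∂_k) / im(∂_{k+1}) we obtain:

  H_0: rank C_0 − rank ∂_1 = 7 − 6 = 1, and the invariant factors of ∂_1 are all 1, so H_0 = Z.

(K is a triangulation of the torus T^2.)

H_0 ≅ Z.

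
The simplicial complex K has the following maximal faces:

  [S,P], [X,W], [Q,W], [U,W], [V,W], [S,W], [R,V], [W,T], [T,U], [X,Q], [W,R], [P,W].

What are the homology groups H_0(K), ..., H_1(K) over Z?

K has 9 vertices, 12 edges.
rank ∂_0 = 0, rank ∂_1 = 8 ⇒ b_0 = 9 − 0 − 8 = 1; all invariant factors of ∂_1 are 1 so no torsion. So H_0 = Z.
rank ∂_1 = 8, rank ∂_2 = 0 ⇒ b_1 = 12 − 8 − 0 = 4. So H_1 = Z^4.

H_0 = Z,  H_1 = Z^4.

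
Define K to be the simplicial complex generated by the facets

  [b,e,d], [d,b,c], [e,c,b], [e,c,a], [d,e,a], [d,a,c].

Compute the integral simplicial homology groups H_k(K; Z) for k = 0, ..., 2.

Order the vertices as a < b < c < d < e. Listing each simplex with vertices in this order, K has dimension 2 with simplices:

  0-simplices (5): a, b, c, d, e
  1-simplices (9): ac, ad, ae, bc, bd, be, cd, ce, de
  2-simplices (6): acd, ace, ade, bcd, bce, bde

so the chain groups are C_0 ≅ Z^5, C_1 ≅ Z^9, C_2 ≅ Z^6.

Boundary ∂_1: C_1 → C_0 maps an edge to its endpoints' difference, ∂[p,q] = q − p.
The resulting 5×9 matrix has rank 4, and its Smith normal form has invariant factors (1,1,1,1).

∂_2: C_2 → C_1 sends each 2-simplex [p,q,r] to [q,r] − [p,r] + [p,q]. For instance
  ∂ade = de − ae + ad,
  ∂bce = ce − be + bc.
The resulting 9×6 matrix has rank 5, and its Smith normal form has invariant factors (1,1,1,1,1).

Reading off H_k = ker ∂_k / im ∂_{k+1}:

  H_0: rank C_0 − rank ∂_1 = 5 − 4 = 1, and the invariant factors of ∂_1 are all 1, so H_0 = Z.
  H_1: rank ker ∂_1 − rank ∂_2 = (9 − 4) − 5 = 0, and the invariant factors of ∂_2 are all 1, so H_1 = 0.
  H_2: rank ker ∂_2 − rank ∂_3 = (6 − 5) − 0 = 1, and there is no ∂_3, so H_2 = Z.

As a check, the Euler characteristic is 5 − 9 + 6 = 2, which agrees with 1 − 0 + 1 = 2.
(K is a triangulation of the 2-sphere S^2.)

H_0 = Z,  H_1 = 0,  H_2 = Z.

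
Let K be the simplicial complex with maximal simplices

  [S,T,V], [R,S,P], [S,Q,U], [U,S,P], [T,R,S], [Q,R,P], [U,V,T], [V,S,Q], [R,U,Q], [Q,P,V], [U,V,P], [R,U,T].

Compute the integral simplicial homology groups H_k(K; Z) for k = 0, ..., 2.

Take the total order P < Q < R < S < T < U < V on the vertex set. Then K (dimension 2) consists of the simplices:

  0-simplices (7): P, Q, R, S, T, U, V
  1-simplices (18): PQ, PR, PS, PU, PV, QR, QS, QU, QV, RS, RT, RU, ST, SU, SV, TU, TV, UV
  2-simplices (12): PQR, PQV, PRS, PSU, PUV, QRU, QSU, QSV, RST, RTU, STV, TUV

Hence C_0 ≅ Z^7, C_1 ≅ Z^18, C_2 ≅ Z^12.

∂_1: C_1 → C_0 sends each edge [p,q] (with p < q) to q − p. For instance
  ∂UV = V − U.
As a 7×18 matrix over Z this has rank 6, with invariant factors (1,1,1,1,1,1).

The boundary map ∂_2: C_2 → C_1 sends each 2-simplex [p,q,r] to [q,r] − [p,r] + [p,q]. For instance
  ∂QSV = SV − QV + QS,
  ∂PQV = QV − PV + PQ.
As a 18×12 matrix over Z this has rank 12, with invariant factors (1,1,1,1,1,1,1,1,1,1,1,2).

Computing H_k = (kernel of ∂_k) / (image of ∂_{k+1}):

  H_0: rank C_0 − rank ∂_1 = 7 − 6 = 1, and the invariant factors of ∂_1 are all 1, so H_0 = Z.
  H_1: rank ker ∂_1 − rank ∂_2 = (18 − 6) − 12 = 0, and ∂_2 has invariant factor 2 > 1, so H_1 = Z/2.
  H_2: rank ker ∂_2 − rank ∂_3 = (12 − 12) − 0 = 0, and there is no ∂_3, so H_2 = 0.

(K is a triangulation of the real projective plane RP^2.)

H_0 = Z,  H_1 = Z/2,  H_2 = 0.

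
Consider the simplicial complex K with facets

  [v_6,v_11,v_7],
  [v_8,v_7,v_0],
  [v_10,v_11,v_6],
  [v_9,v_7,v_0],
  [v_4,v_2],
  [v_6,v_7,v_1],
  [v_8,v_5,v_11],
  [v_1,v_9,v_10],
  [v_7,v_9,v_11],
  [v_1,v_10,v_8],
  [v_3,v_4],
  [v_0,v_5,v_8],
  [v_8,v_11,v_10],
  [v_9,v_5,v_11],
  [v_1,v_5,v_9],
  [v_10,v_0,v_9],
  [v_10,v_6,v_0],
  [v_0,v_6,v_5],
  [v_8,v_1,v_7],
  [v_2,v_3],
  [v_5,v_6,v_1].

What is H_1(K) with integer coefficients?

We work with the vertex ordering v_0 < v_1 < v_2 < v_3 < v_4 < v_5 < v_6 < v_7 < v_8 < v_9 < v_10 < v_11. The simplices of K, each written with vertices in increasing order, are:

  0-simplices (12): [v_0], [v_1], [v_2], [v_3], [v_4], [v_5], [v_6], [v_7], [v_8], [v_9], [v_10], [v_11]
  1-simplices (30): (30 of them)
  2-simplices (18): (18 of them)

giving chain groups C_0 ≅ Z^12, C_1 ≅ Z^30, C_2 ≅ Z^18.

∂_1: C_1 → C_0 sends each edge [p,q] (with p < q) to q − p. For instance
  ∂[v_1,v_6] = [v_6] − [v_1].
The resulting 12×30 matrix has rank 10, and its Smith normal form has invariant factors (1,1,1,1,1,1,1,1,1,1).

∂_2: C_2 → C_1 maps a triangle to the signed sum of its edges. For instance
  ∂[v_6,v_7,v_11] = [v_7,v_11] − [v_6,v_11] + [v_6,v_7],
  ∂[v_1,v_6,v_7] = [v_6,v_7] − [v_1,v_7] + [v_1,v_6].
As a 30×18 matrix over Z this has rank 17, with invariant factors (1,1,1,1,1,1,1,1,1,1,1,1,1,1,1,1,1).

From H_k ≅ ker(∂_k) / im(∂_{k+1}) we obtain:

  H_1: rank ker ∂_1 − rank ∂_2 = (30 − 10) − 17 = 3, and the invariant factors of ∂_2 are all 1, so H_1 ≅ Z^3.

H_1 ≅ Z^3.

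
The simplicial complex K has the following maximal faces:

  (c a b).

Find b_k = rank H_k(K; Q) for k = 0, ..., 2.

b_0 = 1, b_1 = 0, b_2 = 0.

We work with the vertex ordering a < b < c. The simplices of K, each written with vertices in increasing order, are:

  0-simplices (3): a, b, c
  1-simplices (3): ab, ac, bc
  2-simplices (1): abc

Hence C_0 ≅ Z^3, C_1 ≅ Z^3, C_2 ≅ Z^1.

∂_1: C_1 → C_0 sends each edge [p,q] (with p < q) to q − p.
The 3×3 boundary matrix has rank 2 and Smith normal form diag(1,1).

Boundary ∂_2: C_2 → C_1 acts by ∂[p,q,r] = [q,r] − [p,r] + [p,q]. For instance
  ∂abc = bc − ac + ab.
As a 3×1 matrix over Z this has rank 1, with invariant factors (1).

Reading off H_k = ker ∂_k / im ∂_{k+1}:

  H_0: rank C_0 − rank ∂_1 = 3 − 2 = 1, and the invariant factors of ∂_1 are all 1, so H_0 = Z.
  H_1: rank ker ∂_1 − rank ∂_2 = (3 − 2) − 1 = 0, and the invariant factors of ∂_2 are all 1, so H_1 = 0.
  H_2: rank ker ∂_2 − rank ∂_3 = (1 − 1) − 0 = 0, and there is no ∂_3, so H_2 = 0.

(K is a triangulation of the 2-simplex.)

Hence the Betti numbers are b_0 = 1, b_1 = 0, b_2 = 0.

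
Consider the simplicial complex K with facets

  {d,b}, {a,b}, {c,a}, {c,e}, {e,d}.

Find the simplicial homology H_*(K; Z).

Order the vertices as a < b < c < d < e. Listing each simplex with vertices in this order, K has dimension 1 with simplices:

  0-simplices (5): a, b, c, d, e
  1-simplices (5): ab, ac, bd, ce, de

so the chain groups are C_0 ≅ Z^5, C_1 ≅ Z^5.

Boundary ∂_1: C_1 → C_0 sends each edge [p,q] (with p < q) to q − p. For instance
  ∂ab = b − a.
The resulting 5×5 matrix has rank 4, and its Smith normal form has invariant factors (1,1,1,1).

Reading off H_k = ker ∂_k / im ∂_{k+1}:

  H_0: rank C_0 − rank ∂_1 = 5 − 4 = 1, and the invariant factors of ∂_1 are all 1, so H_0 ≅ Z.
  H_1: rank ker ∂_1 − rank ∂_2 = (5 − 4) − 0 = 1, and there is no ∂_2, so H_1 ≅ Z.

(K is a triangulation of the circle S^1.)

H_0 ≅ Z,  H_1 ≅ Z.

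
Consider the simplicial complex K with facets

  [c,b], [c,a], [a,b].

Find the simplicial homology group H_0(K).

Fix the vertex order a < b < c and write every simplex with vertices in increasing order. Then dim K = 1 and the simplices of K are:

  0-simplices (3): a, b, c
  1-simplices (3): ab, ac, bc

so the chain groups are C_0 ≅ Z^3, C_1 ≅ Z^3.

The boundary map ∂_1: C_1 → C_0 is given by ∂[p,q] = [q] − [p]. For instance
  ∂ac = c − a.
This gives a 3×3 integer matrix of rank 2; reducing to Smith normal form yields diagonal entries (1,1).

Now H_k = ker ∂_k / im ∂_{k+1}, so:

  H_0: rank C_0 − rank ∂_1 = 3 − 2 = 1, and the invariant factors of ∂_1 are all 1, so H_0 = Z.

(K is a triangulation of the circle S^1.)

H_0 = Z.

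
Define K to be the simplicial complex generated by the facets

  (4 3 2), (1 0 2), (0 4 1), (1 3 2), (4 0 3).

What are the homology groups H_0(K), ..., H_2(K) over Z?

We work with the vertex ordering 0 < 1 < 2 < 3 < 4. The simplices of K, each written with vertices in increasing order, are:

  0-simplices (5): [0], [1], [2], [3], [4]
  1-simplices (10): [0,1], [0,2], [0,3], [0,4], [1,2], [1,3], [1,4], [2,3], [2,4], [3,4]
  2-simplices (5): [0,1,2], [0,1,4], [0,3,4], [1,2,3], [2,3,4]

Hence C_0 ≅ Z^5, C_1 ≅ Z^10, C_2 ≅ Z^5.

Boundary ∂_1: C_1 → C_0 is given by ∂[p,q] = [q] − [p].
The 5×10 boundary matrix has rank 4 and Smith normal form diag(1,1,1,1).

∂_2: C_2 → C_1 sends each 2-simplex [p,q,r] to [q,r] − [p,r] + [p,q]. For instance
  ∂[0,3,4] = [3,4] − [0,4] + [0,3],
  ∂[0,1,4] = [1,4] − [0,4] + [0,1].
This gives a 10×5 integer matrix of rank 5; reducing to Smith normal form yields diagonal entries (1,1,1,1,1).

Computing H_k = (kernel of ∂_k) / (image of ∂_{k+1}):

  H_0: rank C_0 − rank ∂_1 = 5 − 4 = 1, and the invariant factors of ∂_1 are all 1, so H_0 ≅ Z.
  H_1: rank ker ∂_1 − rank ∂_2 = (10 − 4) − 5 = 1, and the invariant factors of ∂_2 are all 1, so H_1 ≅ Z.
  H_2: rank ker ∂_2 − rank ∂_3 = (5 − 5) − 0 = 0, and there is no ∂_3, so H_2 ≅ 0.

(K is a triangulation of the Möbius band.)

H_0 ≅ Z,  H_1 ≅ Z,  H_2 = 0.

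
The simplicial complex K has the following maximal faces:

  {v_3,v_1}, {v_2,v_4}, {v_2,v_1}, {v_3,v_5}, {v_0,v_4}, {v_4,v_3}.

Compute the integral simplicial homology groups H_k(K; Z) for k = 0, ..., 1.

Fix the vertex order v_0 < v_1 < v_2 < v_3 < v_4 < v_5 and write every simplex with vertices in increasing order. Then dim K = 1 and the simplices of K are:

  0-simplices (6): [v_0], [v_1], [v_2], [v_3], [v_4], [v_5]
  1-simplices (6): [v_0,v_4], [v_1,v_2], [v_1,v_3], [v_2,v_4], [v_3,v_4], [v_3,v_5]

so the chain groups are C_0 ≅ Z^6, C_1 ≅ Z^6.

∂_1: C_1 → C_0 maps an edge to its endpoints' difference, ∂[p,q] = q − p. For instance
  ∂[v_2,v_4] = [v_4] − [v_2].
As a 6×6 matrix over Z this has rank 5, with invariant factors (1,1,1,1,1).

Reading off H_k = ker ∂_k / im ∂_{k+1}:

  H_0: rank C_0 − rank ∂_1 = 6 − 5 = 1, and the invariant factors of ∂_1 are all 1, so H_0 = Z.
  H_1: rank ker ∂_1 − rank ∂_2 = (6 − 5) − 0 = 1, and there is no ∂_2, so H_1 = Z.

H_0 = Z,  H_1 = Z.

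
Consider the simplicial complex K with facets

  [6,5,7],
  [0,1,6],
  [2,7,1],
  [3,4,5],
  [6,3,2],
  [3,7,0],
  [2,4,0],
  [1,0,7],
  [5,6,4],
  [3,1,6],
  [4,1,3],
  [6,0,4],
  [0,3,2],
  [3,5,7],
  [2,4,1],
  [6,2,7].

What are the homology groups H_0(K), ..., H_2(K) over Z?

H_0 = Z,  H_1 = Z^2,  H_2 = Z.

We work with the vertex ordering 0 < 1 < 2 < 3 < 4 < 5 < 6 < 7. The simplices of K, each written with vertices in increasing order, are:

  0-simplices (8): [0], [1], [2], [3], [4], [5], [6], [7]
  1-simplices (24): (24 of them)
  2-simplices (16): [0,1,6], [0,1,7], [0,2,3], [0,2,4], [0,3,7], [0,4,6], [1,2,4], [1,2,7], [1,3,4], [1,3,6], [2,3,6], [2,6,7], [3,4,5], [3,5,7], [4,5,6], [5,6,7]

giving chain groups C_0 ≅ Z^8, C_1 ≅ Z^24, C_2 ≅ Z^16.

The boundary map ∂_1: C_1 → C_0 sends each edge [p,q] (with p < q) to q − p. For instance
  ∂[1,6] = [6] − [1].
The 8×24 boundary matrix has rank 7 and Smith normal form diag(1,1,1,1,1,1,1).

Boundary ∂_2: C_2 → C_1 maps a triangle to the signed sum of its edges. For instance
  ∂[3,4,5] = [4,5] − [3,5] + [3,4],
  ∂[2,3,6] = [3,6] − [2,6] + [2,3].
The 24×16 boundary matrix has rank 15 and Smith normal form diag(1,1,1,1,1,1,1,1,1,1,1,1,1,1,1).

Now H_k = ker ∂_k / im ∂_{k+1}, so:

  H_0: rank C_0 − rank ∂_1 = 8 − 7 = 1, and the invariant factors of ∂_1 are all 1, so H_0 ≅ Z.
  H_1: rank ker ∂_1 − rank ∂_2 = (24 − 7) − 15 = 2, and the invariant factors of ∂_2 are all 1, so H_1 ≅ Z^2.
  H_2: rank ker ∂_2 − rank ∂_3 = (16 − 15) − 0 = 1, and there is no ∂_3, so H_2 ≅ Z.

As a check, the Euler characteristic is 8 − 24 + 16 = 0, which agrees with 1 − 2 + 1 = 0.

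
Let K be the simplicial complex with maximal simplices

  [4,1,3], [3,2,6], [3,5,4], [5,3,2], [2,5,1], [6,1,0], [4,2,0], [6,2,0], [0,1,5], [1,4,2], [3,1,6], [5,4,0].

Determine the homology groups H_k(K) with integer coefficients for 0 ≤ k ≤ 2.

We work with the vertex ordering 0 < 1 < 2 < 3 < 4 < 5 < 6. The simplices of K, each written with vertices in increasing order, are:

  0-simplices (7): [0], [1], [2], [3], [4], [5], [6]
  1-simplices (18): [0,1], [0,2], [0,4], [0,5], [0,6], [1,2], [1,3], [1,4], [1,5], [1,6], [2,3], [2,4], [2,5], [2,6], [3,4], [3,5], [3,6], [4,5]
  2-simplices (12): [0,1,5], [0,1,6], [0,2,4], [0,2,6], [0,4,5], [1,2,4], [1,2,5], [1,3,4], [1,3,6], [2,3,5], [2,3,6], [3,4,5]

giving chain groups C_0 ≅ Z^7, C_1 ≅ Z^18, C_2 ≅ Z^12.

Boundary ∂_1: C_1 → C_0 sends each edge [p,q] (with p < q) to q − p.
This gives a 7×18 integer matrix of rank 6; reducing to Smith normal form yields diagonal entries (1,1,1,1,1,1).

Boundary ∂_2: C_2 → C_1 maps a triangle to the signed sum of its edges. For instance
  ∂[0,1,5] = [1,5] − [0,5] + [0,1],
  ∂[0,4,5] = [4,5] − [0,5] + [0,4].
As a 18×12 matrix over Z this has rank 12, with invariant factors (1,1,1,1,1,1,1,1,1,1,1,2).

Now H_k = ker ∂_k / im ∂_{k+1}, so:

  H_0: rank C_0 − rank ∂_1 = 7 − 6 = 1, and the invariant factors of ∂_1 are all 1, so H_0 ≅ Z.
  H_1: rank ker ∂_1 − rank ∂_2 = (18 − 6) − 12 = 0, and ∂_2 has invariant factor 2 > 1, so H_1 ≅ Z/2.
  H_2: rank ker ∂_2 − rank ∂_3 = (12 − 12) − 0 = 0, and there is no ∂_3, so H_2 ≅ 0.

H_0 ≅ Z,  H_1 ≅ Z/2,  H_2 = 0.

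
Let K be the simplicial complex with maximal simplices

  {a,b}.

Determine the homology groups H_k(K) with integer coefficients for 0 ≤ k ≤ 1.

K has 2 vertices, 1 edge.
rank ∂_0 = 0, rank ∂_1 = 1 ⇒ b_0 = 2 − 0 − 1 = 1; all invariant factors of ∂_1 are 1 so no torsion. So H_0 ≅ Z.
rank ∂_1 = 1, rank ∂_2 = 0 ⇒ b_1 = 1 − 1 − 0 = 0. So H_1 ≅ 0.

H_0 ≅ Z,  H_1 = 0.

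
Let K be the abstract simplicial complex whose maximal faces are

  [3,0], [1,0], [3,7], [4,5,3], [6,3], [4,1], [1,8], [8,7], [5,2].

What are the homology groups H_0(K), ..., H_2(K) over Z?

We work with the vertex ordering 0 < 1 < 2 < 3 < 4 < 5 < 6 < 7 < 8. The simplices of K, each written with vertices in increasing order, are:

  0-simplices (9): [0], [1], [2], [3], [4], [5], [6], [7], [8]
  1-simplices (11): [0,1], [0,3], [1,4], [1,8], [2,5], [3,4], [3,5], [3,6], [3,7], [4,5], [7,8]
  2-simplices (1): [3,4,5]

so the chain groups are C_0 ≅ Z^9, C_1 ≅ Z^11, C_2 ≅ Z^1.

The boundary map ∂_1: C_1 → C_0 sends each edge [p,q] (with p < q) to q − p. For instance
  ∂[2,5] = [5] − [2].
The 9×11 boundary matrix has rank 8 and Smith normal form diag(1,1,1,1,1,1,1,1).

Boundary ∂_2: C_2 → C_1 acts by ∂[p,q,r] = [q,r] − [p,r] + [p,q]. For instance
  ∂[3,4,5] = [4,5] − [3,5] + [3,4].
The 11×1 boundary matrix has rank 1 and Smith normal form diag(1).

Reading off H_k = ker ∂_k / im ∂_{k+1}:

  H_0: rank C_0 − rank ∂_1 = 9 − 8 = 1, and the invariant factors of ∂_1 are all 1, so H_0 = Z.
  H_1: rank ker ∂_1 − rank ∂_2 = (11 − 8) − 1 = 2, and the invariant factors of ∂_2 are all 1, so H_1 = Z^2.
  H_2: rank ker ∂_2 − rank ∂_3 = (1 − 1) − 0 = 0, and there is no ∂_3, so H_2 = 0.

H_0 = Z,  H_1 = Z^2,  H_2 = 0.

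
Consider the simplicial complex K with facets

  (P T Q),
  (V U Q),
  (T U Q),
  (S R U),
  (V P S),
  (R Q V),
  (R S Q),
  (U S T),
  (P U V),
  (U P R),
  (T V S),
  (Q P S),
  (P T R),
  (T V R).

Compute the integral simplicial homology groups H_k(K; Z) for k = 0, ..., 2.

H_0 = Z,  H_1 = Z^2,  H_2 = Z.

We work with the vertex ordering P < Q < R < S < T < U < V. The simplices of K, each written with vertices in increasing order, are:

  0-simplices (7): P, Q, R, S, T, U, V
  1-simplices (21): PQ, PR, PS, PT, PU, PV, QR, QS, QT, QU, QV, RS, RT, RU, RV, ST, SU, SV, TU, TV, UV
  2-simplices (14): PQS, PQT, PRT, PRU, PSV, PUV, QRS, QRV, QTU, QUV, RSU, RTV, STU, STV

giving chain groups C_0 ≅ Z^7, C_1 ≅ Z^21, C_2 ≅ Z^14.

The boundary map ∂_1: C_1 → C_0 maps an edge to its endpoints' difference, ∂[p,q] = q − p. For instance
  ∂PT = T − P.
This gives a 7×21 integer matrix of rank 6; reducing to Smith normal form yields diagonal entries (1,1,1,1,1,1).

The boundary map ∂_2: C_2 → C_1 acts by ∂[p,q,r] = [q,r] − [p,r] + [p,q]. For instance
  ∂PQT = QT − PT + PQ,
  ∂STV = TV − SV + ST.
The 21×14 boundary matrix has rank 13 and Smith normal form diag(1,1,1,1,1,1,1,1,1,1,1,1,1).

Reading off H_k = ker ∂_k / im ∂_{k+1}:

  H_0: rank C_0 − rank ∂_1 = 7 − 6 = 1, and the invariant factors of ∂_1 are all 1, so H_0 ≅ Z.
  H_1: rank ker ∂_1 − rank ∂_2 = (21 − 6) − 13 = 2, and the invariant factors of ∂_2 are all 1, so H_1 ≅ Z^2.
  H_2: rank ker ∂_2 − rank ∂_3 = (14 − 13) − 0 = 1, and there is no ∂_3, so H_2 ≅ Z.

As a check, the Euler characteristic is 7 − 21 + 14 = 0, which agrees with 1 − 2 + 1 = 0.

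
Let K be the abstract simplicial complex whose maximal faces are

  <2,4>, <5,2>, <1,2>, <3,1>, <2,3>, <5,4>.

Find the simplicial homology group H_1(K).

Take the total order 1 < 2 < 3 < 4 < 5 on the vertex set. Then K (dimension 1) consists of the simplices:

  0-simplices (5): [1], [2], [3], [4], [5]
  1-simplices (6): [1,2], [1,3], [2,3], [2,4], [2,5], [4,5]

giving chain groups C_0 ≅ Z^5, C_1 ≅ Z^6.

∂_1: C_1 → C_0 is given by ∂[p,q] = [q] − [p]. For instance
  ∂[1,3] = [3] − [1].
The resulting 5×6 matrix has rank 4, and its Smith normal form has invariant factors (1,1,1,1).

Reading off H_k = ker ∂_k / im ∂_{k+1}:

  H_1: rank ker ∂_1 − rank ∂_2 = (6 − 4) − 0 = 2, and there is no ∂_2, so H_1 = Z^2.

H_1 = Z^2.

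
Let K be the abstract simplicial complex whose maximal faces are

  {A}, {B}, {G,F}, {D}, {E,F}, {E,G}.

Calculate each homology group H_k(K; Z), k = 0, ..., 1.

H_0 ≅ Z^4,  H_1 ≅ Z.

We work with the vertex ordering A < B < D < E < F < G. The simplices of K, each written with vertices in increasing order, are:

  0-simplices (6): A, B, D, E, F, G
  1-simplices (3): EF, EG, FG

Hence C_0 ≅ Z^6, C_1 ≅ Z^3.

Boundary ∂_1: C_1 → C_0 is given by ∂[p,q] = [q] − [p]. For instance
  ∂EF = F − E.
As a 6×3 matrix over Z this has rank 2, with invariant factors (1,1).

Computing H_k = (kernel of ∂_k) / (image of ∂_{k+1}):

  H_0: rank C_0 − rank ∂_1 = 6 − 2 = 4, and the invariant factors of ∂_1 are all 1, so H_0 = Z^4.
  H_1: rank ker ∂_1 − rank ∂_2 = (3 − 2) − 0 = 1, and there is no ∂_2, so H_1 = Z.

As a check, the Euler characteristic is 6 − 3 = 3, which agrees with 4 − 1 = 3.
(K is a triangulation of the disjoint union of a set of 3 points and the circle S^1.)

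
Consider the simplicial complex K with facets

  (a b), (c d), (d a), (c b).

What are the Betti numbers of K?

Fix the vertex order a < b < c < d and write every simplex with vertices in increasing order. Then dim K = 1 and the simplices of K are:

  0-simplices (4): a, b, c, d
  1-simplices (4): ab, ad, bc, cd

Hence C_0 ≅ Z^4, C_1 ≅ Z^4.

Boundary ∂_1: C_1 → C_0 is given by ∂[p,q] = [q] − [p]. For instance
  ∂bc = c − b.
The 4×4 boundary matrix has rank 3 and Smith normal form diag(1,1,1).

Now H_k = ker ∂_k / im ∂_{k+1}, so:

  H_0: rank C_0 − rank ∂_1 = 4 − 3 = 1, and the invariant factors of ∂_1 are all 1, so H_0 ≅ Z.
  H_1: rank ker ∂_1 − rank ∂_2 = (4 − 3) − 0 = 1, and there is no ∂_2, so H_1 ≅ Z.

Hence the Betti numbers are b_0 = 1, b_1 = 1.

b_0 = 1, b_1 = 1.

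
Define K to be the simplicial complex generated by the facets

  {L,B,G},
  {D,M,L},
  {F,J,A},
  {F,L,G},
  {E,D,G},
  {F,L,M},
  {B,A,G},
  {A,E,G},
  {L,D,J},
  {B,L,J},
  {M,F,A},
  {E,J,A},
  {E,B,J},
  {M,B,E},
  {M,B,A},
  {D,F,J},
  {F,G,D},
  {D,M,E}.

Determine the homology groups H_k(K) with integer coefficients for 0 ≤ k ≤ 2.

H_0 = Z,  H_1 = Z ⊕ Z/2Z,  H_2 = 0.

Take the total order A < B < D < E < F < G < J < L < M on the vertex set. Then K (dimension 2) consists of the simplices:

  0-simplices (9): A, B, D, E, F, G, J, L, M
  1-simplices (27): AB, AE, AF, AG, AJ, AM, BE, BG, BJ, BL, BM, DE, DF, DG, DJ, DL, DM, EG, EJ, EM, FG, FJ, FL, FM, GL, JL, LM
  2-simplices (18): ABG, ABM, AEG, AEJ, AFJ, AFM, BEJ, BEM, BGL, BJL, DEG, DEM, DFG, DFJ, DJL, DLM, FGL, FLM

giving chain groups C_0 ≅ Z^9, C_1 ≅ Z^27, C_2 ≅ Z^18.

∂_1: C_1 → C_0 maps an edge to its endpoints' difference, ∂[p,q] = q − p.
The 9×27 boundary matrix has rank 8 and Smith normal form diag(1,1,1,1,1,1,1,1).

The boundary map ∂_2: C_2 → C_1 acts by ∂[p,q,r] = [q,r] − [p,r] + [p,q]. For instance
  ∂AEJ = EJ − AJ + AE,
  ∂AFJ = FJ − AJ + AF.
The 27×18 boundary matrix has rank 18 and Smith normal form diag(1,1,1,1,1,1,1,1,1,1,1,1,1,1,1,1,1,2).

From H_k ≅ ker(∂_k) / im(∂_{k+1}) we obtain:

  H_0: rank C_0 − rank ∂_1 = 9 − 8 = 1, and the invariant factors of ∂_1 are all 1, so H_0 = Z.
  H_1: rank ker ∂_1 − rank ∂_2 = (27 − 8) − 18 = 1, and ∂_2 has invariant factor 2 > 1, so H_1 = Z ⊕ Z/2Z.
  H_2: rank ker ∂_2 − rank ∂_3 = (18 − 18) − 0 = 0, and there is no ∂_3, so H_2 = 0.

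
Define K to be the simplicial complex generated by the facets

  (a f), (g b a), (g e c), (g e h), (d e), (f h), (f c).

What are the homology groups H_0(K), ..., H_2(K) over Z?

H_0 = Z,  H_1 = Z^2,  H_2 = 0.

Fix the vertex order a < b < c < d < e < f < g < h and write every simplex with vertices in increasing order. Then dim K = 2 and the simplices of K are:

  0-simplices (8): a, b, c, d, e, f, g, h
  1-simplices (12): ab, af, ag, bg, ce, cf, cg, de, eg, eh, fh, gh
  2-simplices (3): abg, ceg, egh

so the chain groups are C_0 ≅ Z^8, C_1 ≅ Z^12, C_2 ≅ Z^3.

∂_1: C_1 → C_0 sends each edge [p,q] (with p < q) to q − p. For instance
  ∂gh = h − g.
This gives a 8×12 integer matrix of rank 7; reducing to Smith normal form yields diagonal entries (1,1,1,1,1,1,1).

∂_2: C_2 → C_1 sends each 2-simplex [p,q,r] to [q,r] − [p,r] + [p,q]. For instance
  ∂egh = gh − eh + eg,
  ∂abg = bg − ag + ab.
As a 12×3 matrix over Z this has rank 3, with invariant factors (1,1,1).

From H_k ≅ ker(∂_k) / im(∂_{k+1}) we obtain:

  H_0: rank C_0 − rank ∂_1 = 8 − 7 = 1, and the invariant factors of ∂_1 are all 1, so H_0 ≅ Z.
  H_1: rank ker ∂_1 − rank ∂_2 = (12 − 7) − 3 = 2, and the invariant factors of ∂_2 are all 1, so H_1 ≅ Z^2.
  H_2: rank ker ∂_2 − rank ∂_3 = (3 − 3) − 0 = 0, and there is no ∂_3, so H_2 ≅ 0.

As a check, the Euler characteristic is 8 − 12 + 3 = -1, which agrees with 1 − 2 + 0 = -1.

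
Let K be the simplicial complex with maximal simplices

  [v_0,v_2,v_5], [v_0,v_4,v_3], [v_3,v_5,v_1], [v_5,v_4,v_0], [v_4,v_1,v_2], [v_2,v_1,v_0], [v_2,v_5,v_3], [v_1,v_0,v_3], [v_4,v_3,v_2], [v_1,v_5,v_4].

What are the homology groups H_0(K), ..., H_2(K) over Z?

Fix the vertex order v_0 < v_1 < v_2 < v_3 < v_4 < v_5 and write every simplex with vertices in increasing order. Then dim K = 2 and the simplices of K are:

  0-simplices (6): [v_0], [v_1], [v_2], [v_3], [v_4], [v_5]
  1-simplices (15): (15 of them)
  2-simplices (10): [v_0,v_1,v_2], [v_0,v_1,v_3], [v_0,v_2,v_5], [v_0,v_3,v_4], [v_0,v_4,v_5], [v_1,v_2,v_4], [v_1,v_3,v_5], [v_1,v_4,v_5], [v_2,v_3,v_4], [v_2,v_3,v_5]

giving chain groups C_0 ≅ Z^6, C_1 ≅ Z^15, C_2 ≅ Z^10.

Boundary ∂_1: C_1 → C_0 is given by ∂[p,q] = [q] − [p]. For instance
  ∂[v_0,v_2] = [v_2] − [v_0].
As a 6×15 matrix over Z this has rank 5, with invariant factors (1,1,1,1,1).

The boundary map ∂_2: C_2 → C_1 acts by ∂[p,q,r] = [q,r] − [p,r] + [p,q]. For instance
  ∂[v_0,v_1,v_2] = [v_1,v_2] − [v_0,v_2] + [v_0,v_1],
  ∂[v_2,v_3,v_4] = [v_3,v_4] − [v_2,v_4] + [v_2,v_3].
The resulting 15×10 matrix has rank 10, and its Smith normal form has invariant factors (1,1,1,1,1,1,1,1,1,2).

Now H_k = ker ∂_k / im ∂_{k+1}, so:

  H_0: rank C_0 − rank ∂_1 = 6 − 5 = 1, and the invariant factors of ∂_1 are all 1, so H_0 = Z.
  H_1: rank ker ∂_1 − rank ∂_2 = (15 − 5) − 10 = 0, and ∂_2 has invariant factor 2 > 1, so H_1 = Z/2Z.
  H_2: rank ker ∂_2 − rank ∂_3 = (10 − 10) − 0 = 0, and there is no ∂_3, so H_2 = 0.

As a check, the Euler characteristic is 6 − 15 + 10 = 1, which agrees with 1 − 0 + 0 = 1.
(K is a triangulation of the real projective plane RP^2.)

H_0 ≅ Z,  H_1 ≅ Z/2Z,  H_2 = 0.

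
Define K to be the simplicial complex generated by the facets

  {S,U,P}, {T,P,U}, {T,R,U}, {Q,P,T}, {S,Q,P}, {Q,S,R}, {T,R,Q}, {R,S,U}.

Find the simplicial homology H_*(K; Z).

Fix the vertex order P < Q < R < S < T < U and write every simplex with vertices in increasing order. Then dim K = 2 and the simplices of K are:

  0-simplices (6): P, Q, R, S, T, U
  1-simplices (12): PQ, PS, PT, PU, QR, QS, QT, RS, RT, RU, SU, TU
  2-simplices (8): PQS, PQT, PSU, PTU, QRS, QRT, RSU, RTU

giving chain groups C_0 ≅ Z^6, C_1 ≅ Z^12, C_2 ≅ Z^8.

The boundary map ∂_1: C_1 → C_0 sends each edge [p,q] (with p < q) to q − p. For instance
  ∂RS = S − R.
The 6×12 boundary matrix has rank 5 and Smith normal form diag(1,1,1,1,1).

Boundary ∂_2: C_2 → C_1 sends each 2-simplex [p,q,r] to [q,r] − [p,r] + [p,q]. For instance
  ∂RTU = TU − RU + RT,
  ∂RSU = SU − RU + RS.
As a 12×8 matrix over Z this has rank 7, with invariant factors (1,1,1,1,1,1,1).

From H_k ≅ ker(∂_k) / im(∂_{k+1}) we obtain:

  H_0: rank C_0 − rank ∂_1 = 6 − 5 = 1, and the invariant factors of ∂_1 are all 1, so H_0 ≅ Z.
  H_1: rank ker ∂_1 − rank ∂_2 = (12 − 5) − 7 = 0, and the invariant factors of ∂_2 are all 1, so H_1 ≅ 0.
  H_2: rank ker ∂_2 − rank ∂_3 = (8 − 7) − 0 = 1, and there is no ∂_3, so H_2 ≅ Z.

H_0 ≅ Z,  H_1 = 0,  H_2 ≅ Z.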